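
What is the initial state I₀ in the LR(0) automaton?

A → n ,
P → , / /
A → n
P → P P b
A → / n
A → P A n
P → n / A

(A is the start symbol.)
{ [A → . / n], [A → . P A n], [A → . n ,], [A → . n], [A' → . A], [P → . , / /], [P → . P P b], [P → . n / A] }

First, augment the grammar with A' → A
I₀ = CLOSURE({ [A' → . A] }):
  [A' → . A] has the dot before A: add [A → . n ,], [A → . n], [A → . / n], [A → . P A n]
  [A → . P A n] has the dot before P: add [P → . , / /], [P → . P P b], [P → . n / A]
No further items can be added.

I₀ = { [A → . / n], [A → . P A n], [A → . n ,], [A → . n], [A' → . A], [P → . , / /], [P → . P P b], [P → . n / A] }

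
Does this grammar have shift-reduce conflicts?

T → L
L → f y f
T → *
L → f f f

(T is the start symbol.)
No shift-reduce conflicts

A shift-reduce conflict occurs when an LR(0) state has both:
  - a complete (reduce) item [A → α .] (dot at the end), and
  - a shift item [B → β . c γ] (dot before a terminal).

Augment with T' → T and build the canonical LR(0) collection (I0 = CLOSURE({[T' → . T]}), then GOTO on every symbol after a dot until no new states appear). It has 9 states:
  I0: { [L → . f f f], [L → . f y f], [T → . *], [T → . L], [T' → . T] }  — shift
  I1: { [T → * .] }  — reduce
  I2: { [T → L .] }  — reduce
  I3: { [T' → T .] }  — accept
  I4: { [L → f . f f], [L → f . y f] }  — shift
  I5: { [L → f f . f] }  — shift
  I6: { [L → f y . f] }  — shift
  I7: { [L → f y f .] }  — reduce
  I8: { [L → f f f .] }  — reduce

No state contains both a complete item and a shift item.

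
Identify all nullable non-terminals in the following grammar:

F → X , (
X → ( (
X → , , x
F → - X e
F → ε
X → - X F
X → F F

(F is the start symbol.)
{ 'F', 'X' }

A non-terminal is nullable if it can derive ε (the empty string): either it has an ε-production, or it has a production whose right-hand side consists entirely of nullable non-terminals.

ε-productions: F → ε
So F is immediately nullable.
X → F F: every symbol on the right is nullable, so X is nullable too.
Every non-terminal is now nullable.
Nullable = { 'F', 'X' }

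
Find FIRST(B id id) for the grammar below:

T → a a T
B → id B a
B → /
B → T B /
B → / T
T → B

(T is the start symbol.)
FIRST sets of the non-terminals involved (from the grammar, by fixed-point iteration):
  FIRST(B) = { '/', 'a', 'id' }

To compute FIRST(B id id), process the symbols left to right:
Symbol B is a non-terminal. Add FIRST(B) \ {ε} = { '/', 'a', 'id' }
B is not nullable (ε ∉ FIRST(B)), so stop here.
FIRST(B id id) = { '/', 'a', 'id' }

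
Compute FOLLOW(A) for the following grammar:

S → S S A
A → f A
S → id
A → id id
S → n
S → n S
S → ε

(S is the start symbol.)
To compute FOLLOW(A), find every occurrence of A on a right-hand side N → α A β: add FIRST(β) \ {ε}, and if β is empty or nullable also add FOLLOW(N). Iterate to a fixed point.

In S → S S A: A is at the end, add FOLLOW(S)
In A → f A: A is at the end; this adds FOLLOW(A) to itself — nothing new

The FOLLOW sets referred to above (computed the same way, to a fixed point):
  FOLLOW(S) = { $, 'f', 'id', 'n' }

Taking the union: FOLLOW(A) = { $, 'f', 'id', 'n' }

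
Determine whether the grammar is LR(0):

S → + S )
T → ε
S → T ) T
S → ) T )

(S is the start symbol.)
No. Shift-reduce conflict between [T → .] and [S → . ) T )]

Augment with S' → S and build the canonical LR(0) collection (I0 = CLOSURE({[S' → . S]}), then GOTO on every symbol after a dot until no new states appear). It has 11 states:
  I0: { [S → . ) T )], [S → . + S )], [S → . T ) T], [S' → . S], [T → .] }  — shift, reduce
  I1: { [S → ) . T )], [T → .] }  — reduce
  I2: { [S → + . S )], [S → . ) T )], [S → . + S )], [S → . T ) T], [T → .] }  — shift, reduce
  I3: { [S' → S .] }  — accept
  I4: { [S → T . ) T] }  — shift
  I5: { [S → T ) . T], [T → .] }  — reduce
  I6: { [S → T ) T .] }  — reduce
  I7: { [S → + S . )] }  — shift
  I8: { [S → + S ) .] }  — reduce
  I9: { [S → ) T . )] }  — shift
  I10: { [S → ) T ) .] }  — reduce

Conflict in state I0:
  Shift-reduce conflict between [T → .] and [S → . ) T )]
So the grammar is NOT LR(0).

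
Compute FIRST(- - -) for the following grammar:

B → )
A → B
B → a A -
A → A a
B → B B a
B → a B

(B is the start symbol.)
To compute FIRST(- - -), process the symbols left to right:
Symbol - is a terminal. Add '-' and stop.
FIRST(- - -) = { '-' }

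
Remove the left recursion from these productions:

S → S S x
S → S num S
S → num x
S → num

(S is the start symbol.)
S → num x S'
S → num S'
S' → S x S'
S' → num S S'
S' → ε

S is directly left-recursive. The standard transformation for
  A → A α₁ | ... | A α_m | β₁ | ... | β_n
is
  A  → β₁ A' | ... | β_n A'
  A' → α₁ A' | ... | α_m A' | ε

S → num x becomes S → num x S'
S → num becomes S → num S'
S → S S x becomes S' → S x S'
S → S num S becomes S' → num S S'
Add S' → ε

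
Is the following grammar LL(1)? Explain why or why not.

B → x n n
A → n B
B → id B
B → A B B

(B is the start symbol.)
Yes, the grammar is LL(1).

A grammar is LL(1) if for each non-terminal N with multiple productions, the predict sets of those productions are pairwise disjoint, where PREDICT(N → α) = (FIRST(α) \ {ε}) ∪ (FOLLOW(N) if α ⇒* ε).

Relevant sets:
  FIRST(A) = { 'n' }

For B:
  PREDICT(B → x n n) = { 'x' }
  PREDICT(B → id B) = { 'id' }
  PREDICT(B → A B B) = { 'n' }
A has a single production, so nothing to check there.

All predict sets are disjoint. The grammar IS LL(1).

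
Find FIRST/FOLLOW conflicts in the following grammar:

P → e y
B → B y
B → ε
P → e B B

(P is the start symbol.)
Yes. B → B y with FOLLOW(B) on { 'y' }

A FIRST/FOLLOW conflict occurs when a non-terminal N has a nullable alternative N → β (β ⇒* ε) and another alternative N → α with FIRST(α) ∩ FOLLOW(N) ≠ ∅: on such a lookahead the parser cannot decide between expanding α and letting N vanish via β.

Nullable non-terminals: B.
FIRST sets used below: FIRST(B) = { 'y', ε }

B: nullable alternative(s) B → ε; FOLLOW(B) = { $, 'y' }
  B → B y: FIRST \ {ε} = { 'y' } — overlaps FOLLOW(B) on { 'y' }: CONFLICT
  B → ε: FIRST \ {ε} = { } — this is the only nullable alternative, skip

P has no nullable alternative, so no FIRST/FOLLOW check is needed there.

So the grammar has 1 FIRST/FOLLOW conflict (marked CONFLICT above).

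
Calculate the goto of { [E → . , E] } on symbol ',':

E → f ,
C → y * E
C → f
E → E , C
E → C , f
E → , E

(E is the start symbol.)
GOTO(I, ',') = CLOSURE({ [A → αX.β] : [A → α.Xβ] ∈ I, X = ',' })

Items with dot before ',', with the dot advanced:
  [E → . , E] → [E → , . E]
Closure of the advanced items:
  [E → , . E] has the dot before E: add [E → . f ,], [E → . E , C], [E → . C , f], [E → . , E]
  [E → . C , f] has the dot before C: add [C → . y * E], [C → . f]

GOTO = { [C → . f], [C → . y * E], [E → , . E], [E → . , E], [E → . C , f], [E → . E , C], [E → . f ,] }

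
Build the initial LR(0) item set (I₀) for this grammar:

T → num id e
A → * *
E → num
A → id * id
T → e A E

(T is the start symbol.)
{ [T → . e A E], [T → . num id e], [T' → . T] }

First, augment the grammar with T' → T
I₀ = CLOSURE({ [T' → . T] }):
  [T' → . T] has the dot before T: add [T → . num id e], [T → . e A E]
No further items can be added.

I₀ = { [T → . e A E], [T → . num id e], [T' → . T] }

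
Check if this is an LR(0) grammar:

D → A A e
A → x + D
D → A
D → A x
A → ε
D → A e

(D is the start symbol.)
No. Shift-reduce conflict between [A → .] and [A → . x + D]

A grammar is LR(0) if no state in the canonical LR(0) collection has:
  - both a shift item (dot before a terminal) and a complete item (shift-reduce conflict), or
  - two or more complete items (reduce-reduce conflict; the accept item [D' → D .] counts as a complete item here).

Augment with D' → D and build the canonical LR(0) collection (I0 = CLOSURE({[D' → . D]}), then GOTO on every symbol after a dot until no new states appear). It has 10 states:
  I0: { [A → . x + D], [A → .], [D → . A A e], [D → . A e], [D → . A x], [D → . A], [D' → . D] }  — shift, reduce
  I1: { [A → . x + D], [A → .], [D → A . A e], [D → A . e], [D → A . x], [D → A .] }  — shift, 2 reduces
  I2: { [D' → D .] }  — accept
  I3: { [A → x . + D] }  — shift
  I4: { [A → . x + D], [A → .], [A → x + . D], [D → . A A e], [D → . A e], [D → . A x], [D → . A] }  — shift, reduce
  I5: { [A → x + D .] }  — reduce
  I6: { [D → A A . e] }  — shift
  I7: { [D → A e .] }  — reduce
  I8: { [A → x . + D], [D → A x .] }  — shift, reduce
  I9: { [D → A A e .] }  — reduce

Conflict in state I0:
  Shift-reduce conflict between [A → .] and [A → . x + D]
So the grammar is NOT LR(0).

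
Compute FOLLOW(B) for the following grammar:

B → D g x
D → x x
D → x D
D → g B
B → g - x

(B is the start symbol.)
{ $, 'g' }

To compute FOLLOW(B), find every occurrence of B on a right-hand side N → α B β: add FIRST(β) \ {ε}, and if β is empty or nullable also add FOLLOW(N). Iterate to a fixed point.

B is the start symbol, so $ ∈ FOLLOW(B).
In D → g B: B is at the end, add FOLLOW(D)

The FOLLOW sets referred to above (computed the same way, to a fixed point):
  FOLLOW(D) = { 'g' }

Taking the union: FOLLOW(B) = { $, 'g' }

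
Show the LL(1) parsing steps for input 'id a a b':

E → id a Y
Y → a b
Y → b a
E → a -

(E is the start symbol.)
LL(1) parsing maintains a stack (initially the start symbol over $) and the input. At each step: if the stack top is a terminal, match it against the current input token; if it is a non-terminal N, replace it with the RHS of M[N, lookahead] (the unique production whose predict set contains the lookahead).

Stack is shown with the top on the left.

Stack     Input       Action
----------------------------
E $       id a a b $  output E → id a Y
id a Y $  id a a b $  match 'id'
a Y $     a a b $     match 'a'
Y $       a b $       output Y → a b
a b $     a b $       match 'a'
b $       b $         match 'b'
$         $           accept

The string is accepted.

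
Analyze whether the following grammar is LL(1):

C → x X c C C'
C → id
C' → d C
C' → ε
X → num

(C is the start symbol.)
Relevant sets:
  FOLLOW(C') = { $, 'd' }

For C:
  PREDICT(C → x X c C C') = { 'x' }
  PREDICT(C → id) = { 'id' }
For C':
  PREDICT(C' → d C) = { 'd' }
  PREDICT(C' → ε) = { $, 'd' }
X has a single production, so nothing to check there.

Conflict found: Predict set conflict for C': { 'd' }
The grammar is NOT LL(1).

Answer: No. Predict set conflict for C': { 'd' }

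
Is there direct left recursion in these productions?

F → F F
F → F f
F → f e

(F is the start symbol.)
F → F F: LEFT RECURSIVE (starts with F)
F → F f: LEFT RECURSIVE (starts with F)
F → f e: starts with f

The grammar has direct left recursion on: F.

Answer: Yes, F is left-recursive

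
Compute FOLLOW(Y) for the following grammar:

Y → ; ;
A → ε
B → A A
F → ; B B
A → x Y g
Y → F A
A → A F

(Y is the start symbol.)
To compute FOLLOW(Y), find every occurrence of Y on a right-hand side N → α Y β: add FIRST(β) \ {ε}, and if β is empty or nullable also add FOLLOW(N). Iterate to a fixed point.

Y is the start symbol, so $ ∈ FOLLOW(Y).
In A → x Y g: Y is followed by g, add FIRST(g) \ {ε} = { 'g' }

Taking the union: FOLLOW(Y) = { $, 'g' }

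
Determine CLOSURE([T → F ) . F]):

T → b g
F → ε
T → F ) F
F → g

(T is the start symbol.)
Start with: [T → F ) . F]
  [T → F ) . F] has the dot before F: add [F → .], [F → . g]
No further items can be added.

CLOSURE = { [F → . g], [F → .], [T → F ) . F] }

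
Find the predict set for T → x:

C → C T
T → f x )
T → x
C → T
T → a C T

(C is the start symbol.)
{ 'x' }

PREDICT(T → x) = (FIRST(RHS) \ {ε}) ∪ (FOLLOW(T) if ε ∈ FIRST(RHS), i.e. RHS ⇒* ε)
FIRST(x) = { 'x' }
ε ∉ FIRST(x), so FOLLOW(T) is not added.
PREDICT(T → x) = { 'x' }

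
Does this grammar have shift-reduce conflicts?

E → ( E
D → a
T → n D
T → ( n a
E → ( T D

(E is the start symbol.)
No shift-reduce conflicts

Augment with E' → E and build the canonical LR(0) collection (I0 = CLOSURE({[E' → . E]}), then GOTO on every symbol after a dot until no new states appear). It has 12 states:
  I0: { [E → . ( E], [E → . ( T D], [E' → . E] }  — shift
  I1: { [E → ( . E], [E → ( . T D], [E → . ( E], [E → . ( T D], [T → . ( n a], [T → . n D] }  — shift
  I2: { [E' → E .] }  — accept
  I3: { [E → ( . E], [E → ( . T D], [E → . ( E], [E → . ( T D], [T → ( . n a], [T → . ( n a], [T → . n D] }  — shift
  I4: { [E → ( E .] }  — reduce
  I5: { [D → . a], [E → ( T . D] }  — shift
  I6: { [D → . a], [T → n . D] }  — shift
  I7: { [T → n D .] }  — reduce
  I8: { [D → a .] }  — reduce
  I9: { [E → ( T D .] }  — reduce
  I10: { [D → . a], [T → ( n . a], [T → n . D] }  — shift
  I11: { [D → a .], [T → ( n a .] }  — 2 reduces

No state contains both a complete item and a shift item.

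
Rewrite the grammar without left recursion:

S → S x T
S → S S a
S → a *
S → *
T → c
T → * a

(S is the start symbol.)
S is directly left-recursive. The standard transformation for
  A → A α₁ | ... | A α_m | β₁ | ... | β_n
is
  A  → β₁ A' | ... | β_n A'
  A' → α₁ A' | ... | α_m A' | ε

S → a * becomes S → a * S'
S → * becomes S → * S'
S → S x T becomes S' → x T S'
S → S S a becomes S' → S a S'
Add S' → ε

Productions for other non-terminals are unchanged:
  T → c
  T → * a

Resulting grammar:
S → a * S'
S → * S'
S' → x T S'
S' → S a S'
S' → ε
T → c
T → * a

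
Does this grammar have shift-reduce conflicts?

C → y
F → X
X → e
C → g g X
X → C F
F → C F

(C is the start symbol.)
No shift-reduce conflicts

A shift-reduce conflict occurs when an LR(0) state has both:
  - a complete (reduce) item [A → α .] (dot at the end), and
  - a shift item [B → β . c γ] (dot before a terminal).

Augment with C' → C and build the canonical LR(0) collection (I0 = CLOSURE({[C' → . C]}), then GOTO on every symbol after a dot until no new states appear). It has 12 states:
  I0: { [C → . g g X], [C → . y], [C' → . C] }  — shift
  I1: { [C' → C .] }  — accept
  I2: { [C → g . g X] }  — shift
  I3: { [C → y .] }  — reduce
  I4: { [C → . g g X], [C → . y], [C → g g . X], [X → . C F], [X → . e] }  — shift
  I5: { [C → . g g X], [C → . y], [F → . C F], [F → . X], [X → . C F], [X → . e], [X → C . F] }  — shift
  I6: { [C → g g X .] }  — reduce
  I7: { [X → e .] }  — reduce
  I8: { [C → . g g X], [C → . y], [F → . C F], [F → . X], [F → C . F], [X → . C F], [X → . e], [X → C . F] }  — shift
  I9: { [X → C F .] }  — reduce
  I10: { [F → X .] }  — reduce
  I11: { [F → C F .], [X → C F .] }  — 2 reduces

No state contains both a complete item and a shift item.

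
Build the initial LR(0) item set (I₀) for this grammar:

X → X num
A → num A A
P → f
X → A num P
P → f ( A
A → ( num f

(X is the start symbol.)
First, augment the grammar with X' → X
I₀ = CLOSURE({ [X' → . X] }):
  [X' → . X] has the dot before X: add [X → . X num], [X → . A num P]
  [X → . A num P] has the dot before A: add [A → . num A A], [A → . ( num f]
No further items can be added.

I₀ = { [A → . ( num f], [A → . num A A], [X → . A num P], [X → . X num], [X' → . X] }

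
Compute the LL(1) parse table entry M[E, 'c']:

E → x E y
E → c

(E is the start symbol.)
E → c

To find M[E, 'c'], we find productions for E where 'c' is in the predict set (PREDICT(N → α) = (FIRST(α) \ {ε}) ∪ (FOLLOW(N) if α ⇒* ε)).

E → x E y: PREDICT = { 'x' }
E → c: PREDICT = { 'c' }
  'c' is in predict set, so this production goes in M[E, 'c']

M[E, 'c'] = E → c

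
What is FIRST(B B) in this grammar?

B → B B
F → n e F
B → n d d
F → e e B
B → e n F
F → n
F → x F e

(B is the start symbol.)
FIRST sets of the non-terminals involved (from the grammar, by fixed-point iteration):
  FIRST(B) = { 'e', 'n' }

To compute FIRST(B B), process the symbols left to right:
Symbol B is a non-terminal. Add FIRST(B) \ {ε} = { 'e', 'n' }
B is not nullable (ε ∉ FIRST(B)), so stop here.
FIRST(B B) = { 'e', 'n' }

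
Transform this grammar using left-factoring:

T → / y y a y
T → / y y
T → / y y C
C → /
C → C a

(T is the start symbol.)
T → / y y T'
T' → a y
T' → ε
T' → C
C → /
C → C a

Left-factoring transforms A → αβ₁ | αβ₂ into A → αA' and A' → β₁ | β₂
(α is the longest common prefix among the alternatives). Repeat until
no nonterminal has two alternatives with a common prefix.

Round 1: T has alternatives sharing prefix '/ y y'. Introduce T': T → / y y T'
  Add: T' → a y
  Add: T' → ε
  Add: T' → C

No remaining common prefixes — done.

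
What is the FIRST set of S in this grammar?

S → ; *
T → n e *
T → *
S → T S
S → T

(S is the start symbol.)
To compute FIRST(S), examine every production with S on the left-hand side, reading each right-hand side left to right until a non-nullable symbol is reached.

FIRST sets of the other non-terminals involved (by the same procedure, iterated to a fixed point):
  FIRST(T) = { '*', 'n' }

From S → ; *:
  - ';' is a terminal: add ';' and stop
From S → T S:
  - T is a non-terminal: add FIRST(T) \ {ε} = { '*', 'n' }
    T is not nullable, so stop
From S → T:
  - T is a non-terminal: add FIRST(T) \ {ε} = { '*', 'n' }
    T is not nullable, so stop

Collecting: FIRST(S) = { '*', ';', 'n' }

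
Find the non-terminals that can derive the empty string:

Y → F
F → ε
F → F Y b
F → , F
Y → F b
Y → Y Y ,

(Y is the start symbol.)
{ 'F', 'Y' }

A non-terminal is nullable if it can derive ε (the empty string): either it has an ε-production, or it has a production whose right-hand side consists entirely of nullable non-terminals.

ε-productions: F → ε
So F is immediately nullable.
Y → F: every symbol on the right is nullable, so Y is nullable too.
Every non-terminal is now nullable.
Nullable = { 'F', 'Y' }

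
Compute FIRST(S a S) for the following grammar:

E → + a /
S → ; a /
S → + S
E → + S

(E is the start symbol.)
FIRST sets of the non-terminals involved (from the grammar, by fixed-point iteration):
  FIRST(S) = { '+', ';' }

To compute FIRST(S a S), process the symbols left to right:
Symbol S is a non-terminal. Add FIRST(S) \ {ε} = { '+', ';' }
S is not nullable (ε ∉ FIRST(S)), so stop here.
FIRST(S a S) = { '+', ';' }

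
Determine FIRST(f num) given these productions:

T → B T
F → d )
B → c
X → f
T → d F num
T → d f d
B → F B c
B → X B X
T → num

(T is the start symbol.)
To compute FIRST(f num), process the symbols left to right:
Symbol f is a terminal. Add 'f' and stop.
FIRST(f num) = { 'f' }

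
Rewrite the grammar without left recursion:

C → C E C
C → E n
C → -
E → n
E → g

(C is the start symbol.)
C is directly left-recursive. The standard transformation for
  A → A α₁ | ... | A α_m | β₁ | ... | β_n
is
  A  → β₁ A' | ... | β_n A'
  A' → α₁ A' | ... | α_m A' | ε

C → E n becomes C → E n C'
C → - becomes C → - C'
C → C E C becomes C' → E C C'
Add C' → ε

Productions for other non-terminals are unchanged:
  E → n
  E → g

Resulting grammar:
C → E n C'
C → - C'
C' → E C C'
C' → ε
E → n
E → g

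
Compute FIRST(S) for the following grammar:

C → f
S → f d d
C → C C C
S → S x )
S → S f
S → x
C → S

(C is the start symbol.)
{ 'f', 'x' }

From S → f d d:
  - f is a terminal: add 'f' and stop
From S → S x ):
  - S is the symbol being defined: contributes nothing new
    S is not nullable, so stop
From S → S f:
  - S is the symbol being defined: contributes nothing new
    S is not nullable, so stop
From S → x:
  - x is a terminal: add 'x' and stop

Collecting: FIRST(S) = { 'f', 'x' }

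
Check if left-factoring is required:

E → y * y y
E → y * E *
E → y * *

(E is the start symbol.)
Yes, E has productions with common prefix 'y *'

Left-factoring is needed when two productions for the same non-terminal
share a common prefix on the right-hand side.

Productions for E:
  E → y * y y
  E → y * E *
  E → y * *

Found common prefix 'y *' in productions for E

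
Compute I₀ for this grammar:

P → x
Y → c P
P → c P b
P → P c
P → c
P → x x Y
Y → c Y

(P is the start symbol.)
First, augment the grammar with P' → P
I₀ = CLOSURE({ [P' → . P] }):
  [P' → . P] has the dot before P: add [P → . x], [P → . c P b], [P → . P c], [P → . c], [P → . x x Y]
No further items can be added.

I₀ = { [P → . P c], [P → . c P b], [P → . c], [P → . x x Y], [P → . x], [P' → . P] }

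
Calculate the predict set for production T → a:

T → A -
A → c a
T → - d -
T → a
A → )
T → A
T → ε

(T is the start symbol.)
PREDICT(T → a) = (FIRST(RHS) \ {ε}) ∪ (FOLLOW(T) if ε ∈ FIRST(RHS), i.e. RHS ⇒* ε)
FIRST(a) = { 'a' }
ε ∉ FIRST(a), so FOLLOW(T) is not added.
PREDICT(T → a) = { 'a' }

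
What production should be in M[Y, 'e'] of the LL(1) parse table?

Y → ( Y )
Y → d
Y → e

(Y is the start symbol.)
To find M[Y, 'e'], we find productions for Y where 'e' is in the predict set (PREDICT(N → α) = (FIRST(α) \ {ε}) ∪ (FOLLOW(N) if α ⇒* ε)).

Y → ( Y ): PREDICT = { '(' }
Y → d: PREDICT = { 'd' }
Y → e: PREDICT = { 'e' }
  'e' is in predict set, so this production goes in M[Y, 'e']

M[Y, 'e'] = Y → e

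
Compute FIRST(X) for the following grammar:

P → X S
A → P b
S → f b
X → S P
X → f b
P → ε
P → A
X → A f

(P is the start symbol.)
{ 'b', 'f' }

To compute FIRST(X), examine every production with X on the left-hand side, reading each right-hand side left to right until a non-nullable symbol is reached.

FIRST sets of the other non-terminals involved (by the same procedure, iterated to a fixed point):
  FIRST(S) = { 'f' }
  FIRST(A) = { 'b', 'f' }

From X → S P:
  - S is a non-terminal: add FIRST(S) \ {ε} = { 'f' }
    S is not nullable, so stop
From X → f b:
  - f is a terminal: add 'f' and stop
From X → A f:
  - A is a non-terminal: add FIRST(A) \ {ε} = { 'b', 'f' }
    A is not nullable, so stop

Collecting: FIRST(X) = { 'b', 'f' }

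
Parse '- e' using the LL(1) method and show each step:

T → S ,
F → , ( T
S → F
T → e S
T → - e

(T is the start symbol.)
LL(1) parsing maintains a stack (initially the start symbol over $) and the input. At each step: if the stack top is a terminal, match it against the current input token; if it is a non-terminal N, replace it with the RHS of M[N, lookahead] (the unique production whose predict set contains the lookahead).

Stack is shown with the top on the left.

Stack  Input  Action
--------------------
T $    - e $  output T → - e
- e $  - e $  match '-'
e $    e $    match 'e'
$      $      accept

The string is accepted.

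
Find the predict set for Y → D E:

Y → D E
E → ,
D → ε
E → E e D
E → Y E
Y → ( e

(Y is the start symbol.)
PREDICT(Y → D E) = (FIRST(RHS) \ {ε}) ∪ (FOLLOW(Y) if ε ∈ FIRST(RHS), i.e. RHS ⇒* ε)
FIRST(D) = { ε }
FIRST(E) = { '(', ',' }
FIRST(D E) = { '(', ',' }
ε ∉ FIRST(D E), so FOLLOW(Y) is not added.
PREDICT(Y → D E) = { '(', ',' }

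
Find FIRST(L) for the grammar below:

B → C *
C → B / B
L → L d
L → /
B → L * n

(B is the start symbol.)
To compute FIRST(L), examine every production with L on the left-hand side, reading each right-hand side left to right until a non-nullable symbol is reached.

From L → L d:
  - L is the symbol being defined: contributes nothing new
    L is not nullable, so stop
From L → /:
  - '/' is a terminal: add '/' and stop

Collecting: FIRST(L) = { '/' }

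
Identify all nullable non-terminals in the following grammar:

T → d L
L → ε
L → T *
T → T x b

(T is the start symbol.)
A non-terminal is nullable if it can derive ε (the empty string): either it has an ε-production, or it has a production whose right-hand side consists entirely of nullable non-terminals.

ε-productions: L → ε
So L is immediately nullable.
No further non-terminal can be added: every production for the remaining non-terminals contains a terminal or a non-nullable non-terminal.
Nullable = { 'L' }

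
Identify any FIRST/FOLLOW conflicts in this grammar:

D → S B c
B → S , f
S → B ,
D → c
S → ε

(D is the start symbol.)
A FIRST/FOLLOW conflict occurs when a non-terminal N has a nullable alternative N → β (β ⇒* ε) and another alternative N → α with FIRST(α) ∩ FOLLOW(N) ≠ ∅: on such a lookahead the parser cannot decide between expanding α and letting N vanish via β.

Nullable non-terminals: S.
FIRST sets used below: FIRST(B) = { ',' }

S: nullable alternative(s) S → ε; FOLLOW(S) = { ',' }
  S → B ,: FIRST \ {ε} = { ',' } — overlaps FOLLOW(S) on { ',' }: CONFLICT
  S → ε: FIRST \ {ε} = { } — this is the only nullable alternative, skip

B, D have no nullable alternative, so no FIRST/FOLLOW check is needed there.

So the grammar has 1 FIRST/FOLLOW conflict (marked CONFLICT above).

Answer: Yes. S → B ',' with FOLLOW(S) on { ',' }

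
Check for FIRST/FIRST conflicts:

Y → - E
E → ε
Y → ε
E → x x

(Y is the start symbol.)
Productions for Y:
  Y → - E: FIRST = { '-' }
  Y → ε: FIRST = { ε }
Productions for E:
  E → ε: FIRST = { ε }
  E → x x: FIRST = { 'x' }

All alternatives of each non-terminal have pairwise disjoint FIRST sets.

Answer: No FIRST/FIRST conflicts.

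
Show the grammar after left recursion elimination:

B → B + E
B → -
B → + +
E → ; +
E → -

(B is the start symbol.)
B is directly left-recursive. The standard transformation for
  A → A α₁ | ... | A α_m | β₁ | ... | β_n
is
  A  → β₁ A' | ... | β_n A'
  A' → α₁ A' | ... | α_m A' | ε

B → - becomes B → - B'
B → + + becomes B → + + B'
B → B + E becomes B' → + E B'
Add B' → ε

Productions for other non-terminals are unchanged:
  E → ; +
  E → -

Resulting grammar:
B → - B'
B → + + B'
B' → + E B'
B' → ε
E → ; +
E → -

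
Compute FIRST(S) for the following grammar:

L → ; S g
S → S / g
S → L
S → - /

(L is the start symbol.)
{ '-', ';' }

To compute FIRST(S), examine every production with S on the left-hand side, reading each right-hand side left to right until a non-nullable symbol is reached.

FIRST sets of the other non-terminals involved (by the same procedure, iterated to a fixed point):
  FIRST(L) = { ';' }

From S → S / g:
  - S is the symbol being defined: contributes nothing new
    S is not nullable, so stop
From S → L:
  - L is a non-terminal: add FIRST(L) \ {ε} = { ';' }
    L is not nullable, so stop
From S → - /:
  - '-' is a terminal: add '-' and stop

Collecting: FIRST(S) = { '-', ';' }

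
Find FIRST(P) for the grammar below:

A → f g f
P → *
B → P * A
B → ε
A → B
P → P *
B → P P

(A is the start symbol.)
From P → *:
  - '*' is a terminal: add '*' and stop
From P → P *:
  - P is the symbol being defined: contributes nothing new
    P is not nullable, so stop

Collecting: FIRST(P) = { '*' }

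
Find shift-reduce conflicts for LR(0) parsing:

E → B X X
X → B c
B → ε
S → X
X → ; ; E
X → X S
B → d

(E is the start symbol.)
A shift-reduce conflict occurs when an LR(0) state has both:
  - a complete (reduce) item [A → α .] (dot at the end), and
  - a shift item [B → β . c γ] (dot before a terminal).

Augment with E' → E and build the canonical LR(0) collection (I0 = CLOSURE({[E' → . E]}), then GOTO on every symbol after a dot until no new states appear). It has 13 states:
  I0: { [B → . d], [B → .], [E → . B X X], [E' → . E] }  — shift, reduce
  I1: { [B → . d], [B → .], [E → B . X X], [X → . ; ; E], [X → . B c], [X → . X S] }  — shift, reduce
  I2: { [E' → E .] }  — accept
  I3: { [B → d .] }  — reduce
  I4: { [X → ; . ; E] }  — shift
  I5: { [X → B . c] }  — shift
  I6: { [B → . d], [B → .], [E → B X . X], [S → . X], [X → . ; ; E], [X → . B c], [X → . X S], [X → X . S] }  — shift, reduce
  I7: { [X → X S .] }  — reduce
  I8: { [B → . d], [B → .], [E → B X X .], [S → . X], [S → X .], [X → . ; ; E], [X → . B c], [X → . X S], [X → X . S] }  — shift, 3 reduces
  I9: { [B → . d], [B → .], [S → . X], [S → X .], [X → . ; ; E], [X → . B c], [X → . X S], [X → X . S] }  — shift, 2 reduces
  I10: { [X → B c .] }  — reduce
  I11: { [B → . d], [B → .], [E → . B X X], [X → ; ; . E] }  — shift, reduce
  I12: { [X → ; ; E .] }  — reduce

I0 contains reduce item [B → .] and shift item [B → . d] — shift-reduce conflict.
I1 contains reduce item [B → .] and shift items [B → . d], [X → . ; ; E] — shift-reduce conflict.
I6 contains reduce item [B → .] and shift items [B → . d], [X → . ; ; E] — shift-reduce conflict.
I8 contains reduce items [B → .], [E → B X X .], [S → X .] and shift items [B → . d], [X → . ; ; E] — shift-reduce conflict.
I9 contains reduce items [B → .], [S → X .] and shift items [B → . d], [X → . ; ; E] — shift-reduce conflict.
I11 contains reduce item [B → .] and shift item [B → . d] — shift-reduce conflict.

Answer: Yes — I0: [B → .] vs [B → . d]; I1: [B → .] vs [B → . d]; I6: [B → .] vs [B → . d]; I8: [B → .] vs [B → . d]; I9: [B → .] vs [B → . d]; I11: [B → .] vs [B → . d]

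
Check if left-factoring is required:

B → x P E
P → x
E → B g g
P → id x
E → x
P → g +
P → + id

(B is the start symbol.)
Left-factoring is needed when two productions for the same non-terminal
share a common prefix on the right-hand side.

Productions for P:
  P → x
  P → id x
  P → g +
  P → + id
Productions for E:
  E → B g g
  E → x

No common prefixes found.

Answer: No, left-factoring is not needed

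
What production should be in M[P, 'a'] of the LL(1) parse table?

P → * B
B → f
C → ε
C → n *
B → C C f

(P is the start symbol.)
Empty (error entry)

To find M[P, 'a'], we find productions for P where 'a' is in the predict set (PREDICT(N → α) = (FIRST(α) \ {ε}) ∪ (FOLLOW(N) if α ⇒* ε)).

P → * B: PREDICT = { '*' }

M[P, 'a'] is empty (no production applies)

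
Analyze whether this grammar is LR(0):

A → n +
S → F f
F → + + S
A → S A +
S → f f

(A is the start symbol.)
Yes, the grammar is LR(0)

Augment with A' → A and build the canonical LR(0) collection (I0 = CLOSURE({[A' → . A]}), then GOTO on every symbol after a dot until no new states appear). It has 14 states:
  I0: { [A → . S A +], [A → . n +], [A' → . A], [F → . + + S], [S → . F f], [S → . f f] }  — shift
  I1: { [F → + . + S] }  — shift
  I2: { [A' → A .] }  — accept
  I3: { [S → F . f] }  — shift
  I4: { [A → . S A +], [A → . n +], [A → S . A +], [F → . + + S], [S → . F f], [S → . f f] }  — shift
  I5: { [S → f . f] }  — shift
  I6: { [A → n . +] }  — shift
  I7: { [A → n + .] }  — reduce
  I8: { [S → f f .] }  — reduce
  I9: { [A → S A . +] }  — shift
  I10: { [A → S A + .] }  — reduce
  I11: { [S → F f .] }  — reduce
  I12: { [F → + + . S], [F → . + + S], [S → . F f], [S → . f f] }  — shift
  I13: { [F → + + S .] }  — reduce

Every state is either a pure shift/goto state or contains exactly one complete item and nothing to shift — no conflicts. The grammar is LR(0).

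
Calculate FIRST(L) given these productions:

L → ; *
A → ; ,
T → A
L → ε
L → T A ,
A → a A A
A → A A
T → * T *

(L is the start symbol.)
{ '*', ';', 'a', ε }

To compute FIRST(L), examine every production with L on the left-hand side, reading each right-hand side left to right until a non-nullable symbol is reached.

FIRST sets of the other non-terminals involved (by the same procedure, iterated to a fixed point):
  FIRST(T) = { '*', ';', 'a' }

From L → ; *:
  - ';' is a terminal: add ';' and stop
From L → ε:
  - ε-production, so ε ∈ FIRST(L)
From L → T A ,:
  - T is a non-terminal: add FIRST(T) \ {ε} = { '*', ';', 'a' }
    T is not nullable, so stop

Collecting: FIRST(L) = { '*', ';', 'a', ε }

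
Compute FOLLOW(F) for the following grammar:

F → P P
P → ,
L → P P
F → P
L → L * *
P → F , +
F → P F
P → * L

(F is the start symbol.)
To compute FOLLOW(F), find every occurrence of F on a right-hand side N → α F β: add FIRST(β) \ {ε}, and if β is empty or nullable also add FOLLOW(N). Iterate to a fixed point.

F is the start symbol, so $ ∈ FOLLOW(F).
In P → F , +: F is followed by ',' '+', add FIRST(',' '+') \ {ε} = { ',' }
In F → P F: F is at the end; this adds FOLLOW(F) to itself — nothing new

Taking the union: FOLLOW(F) = { $, ',' }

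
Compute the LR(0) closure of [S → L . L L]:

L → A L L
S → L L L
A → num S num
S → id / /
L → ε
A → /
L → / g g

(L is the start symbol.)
To compute CLOSURE, for each item [A → α.Bβ] where B is a non-terminal, add [B → .γ] for all productions B → γ; repeat for the newly added items until nothing changes.

Start with: [S → L . L L]
  [S → L . L L] has the dot before L: add [L → . A L L], [L → .], [L → . / g g]
  [L → . A L L] has the dot before A: add [A → . num S num], [A → . /]
No further items can be added.

CLOSURE = { [A → . /], [A → . num S num], [L → . / g g], [L → . A L L], [L → .], [S → L . L L] }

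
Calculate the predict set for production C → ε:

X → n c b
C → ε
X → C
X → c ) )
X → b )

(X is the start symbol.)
PREDICT(C → ε) = (FIRST(RHS) \ {ε}) ∪ (FOLLOW(C) if ε ∈ FIRST(RHS), i.e. RHS ⇒* ε)
The right-hand side is ε (FIRST(ε) = { ε }), so the predict set is FOLLOW(C) = { $ }
PREDICT(C → ε) = { $ }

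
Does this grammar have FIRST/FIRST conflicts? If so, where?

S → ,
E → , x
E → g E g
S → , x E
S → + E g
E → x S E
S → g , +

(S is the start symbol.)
A FIRST/FIRST conflict occurs when two productions N → α and N → β for the same non-terminal have FIRST(α) ∩ FIRST(β) ≠ ∅ (with ε ∈ FIRST of a nullable right-hand side, so two nullable alternatives also conflict).

Productions for S:
  S → ,: FIRST = { ',' }
  S → , x E: FIRST = { ',' }
  S → + E g: FIRST = { '+' }
  S → g , +: FIRST = { 'g' }
Productions for E:
  E → , x: FIRST = { ',' }
  E → g E g: FIRST = { 'g' }
  E → x S E: FIRST = { 'x' }

Conflict for S: S → , and S → , x E
  Overlap: { ',' }

Answer: Yes. S → ',' / S → ',' x E on { ',' }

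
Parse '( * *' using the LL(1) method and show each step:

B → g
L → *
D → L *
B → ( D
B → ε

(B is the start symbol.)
Stack is shown with the top on the left.

Stack  Input    Action
----------------------
B $    ( * * $  output B → ( D
( D $  ( * * $  match '('
D $    * * $    output D → L *
L * $  * * $    output L → *
* * $  * * $    match '*'
* $    * $      match '*'
$      $        accept

The string is accepted.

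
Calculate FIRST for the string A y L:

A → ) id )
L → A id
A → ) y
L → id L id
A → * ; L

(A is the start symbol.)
{ ')', '*' }

FIRST sets of the non-terminals involved (from the grammar, by fixed-point iteration):
  FIRST(A) = { ')', '*' }

To compute FIRST(A y L), process the symbols left to right:
Symbol A is a non-terminal. Add FIRST(A) \ {ε} = { ')', '*' }
A is not nullable (ε ∉ FIRST(A)), so stop here.
FIRST(A y L) = { ')', '*' }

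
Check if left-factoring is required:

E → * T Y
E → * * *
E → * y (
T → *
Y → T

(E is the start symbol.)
Left-factoring is needed when two productions for the same non-terminal
share a common prefix on the right-hand side.

Productions for E:
  E → * T Y
  E → * * *
  E → * y (

Found common prefix '*' in productions for E

Answer: Yes, E has productions with common prefix '*'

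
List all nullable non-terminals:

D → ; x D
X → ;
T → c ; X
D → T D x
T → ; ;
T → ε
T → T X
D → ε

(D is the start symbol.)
ε-productions: T → ε, D → ε
So T, D are immediately nullable.
No further non-terminal can be added: every production for the remaining non-terminals contains a terminal or a non-nullable non-terminal.
Nullable = { 'D', 'T' }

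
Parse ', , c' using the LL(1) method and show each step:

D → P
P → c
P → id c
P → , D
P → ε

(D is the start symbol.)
LL(1) parsing maintains a stack (initially the start symbol over $) and the input. At each step: if the stack top is a terminal, match it against the current input token; if it is a non-terminal N, replace it with the RHS of M[N, lookahead] (the unique production whose predict set contains the lookahead).

Stack is shown with the top on the left.

Stack  Input    Action
----------------------
D $    , , c $  output D → P
P $    , , c $  output P → , D
, D $  , , c $  match ','
D $    , c $    output D → P
P $    , c $    output P → , D
, D $  , c $    match ','
D $    c $      output D → P
P $    c $      output P → c
c $    c $      match 'c'
$      $        accept

The string is accepted.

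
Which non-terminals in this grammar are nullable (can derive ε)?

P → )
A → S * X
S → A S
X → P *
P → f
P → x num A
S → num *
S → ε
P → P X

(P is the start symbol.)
{ 'S' }

ε-productions: S → ε
So S is immediately nullable.
No further non-terminal can be added: every production for the remaining non-terminals contains a terminal or a non-nullable non-terminal.
Nullable = { 'S' }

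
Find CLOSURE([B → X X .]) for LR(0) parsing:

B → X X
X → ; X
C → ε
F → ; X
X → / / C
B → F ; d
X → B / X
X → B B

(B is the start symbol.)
To compute CLOSURE, for each item [A → α.Bβ] where B is a non-terminal, add [B → .γ] for all productions B → γ; repeat for the newly added items until nothing changes.

Start with: [B → X X .]
The dot is at the end, so nothing is added.

CLOSURE = { [B → X X .] }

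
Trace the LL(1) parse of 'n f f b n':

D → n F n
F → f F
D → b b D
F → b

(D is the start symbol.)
LL(1) parsing maintains a stack (initially the start symbol over $) and the input. At each step: if the stack top is a terminal, match it against the current input token; if it is a non-terminal N, replace it with the RHS of M[N, lookahead] (the unique production whose predict set contains the lookahead).

Stack is shown with the top on the left.

Stack    Input        Action
----------------------------
D $      n f f b n $  output D → n F n
n F n $  n f f b n $  match 'n'
F n $    f f b n $    output F → f F
f F n $  f f b n $    match 'f'
F n $    f b n $      output F → f F
f F n $  f b n $      match 'f'
F n $    b n $        output F → b
b n $    b n $        match 'b'
n $      n $          match 'n'
$        $            accept

The string is accepted.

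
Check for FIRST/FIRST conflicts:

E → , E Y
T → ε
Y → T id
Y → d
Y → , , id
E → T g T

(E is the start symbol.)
No FIRST/FIRST conflicts.

A FIRST/FIRST conflict occurs when two productions N → α and N → β for the same non-terminal have FIRST(α) ∩ FIRST(β) ≠ ∅ (with ε ∈ FIRST of a nullable right-hand side, so two nullable alternatives also conflict).

FIRST sets of the non-terminals at (or reachable through a nullable prefix from) the front of some alternative:
  FIRST(T) = { ε }

Productions for E:
  E → , E Y: FIRST = { ',' }
  E → T g T: FIRST = { 'g' }
Productions for Y:
  Y → T id: FIRST = { 'id' }
  Y → d: FIRST = { 'd' }
  Y → , , id: FIRST = { ',' }
T has only one production, so no FIRST/FIRST conflict is possible there.

All alternatives of each non-terminal have pairwise disjoint FIRST sets.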